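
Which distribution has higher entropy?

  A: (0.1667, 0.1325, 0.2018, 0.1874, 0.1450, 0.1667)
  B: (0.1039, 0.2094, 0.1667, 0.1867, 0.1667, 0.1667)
A

Both distributions are close to uniform, making this a harder comparison.

H(A) = 2.5706 bits
H(B) = 2.5562 bits

The distribution closer to uniform has higher entropy.
Answer: A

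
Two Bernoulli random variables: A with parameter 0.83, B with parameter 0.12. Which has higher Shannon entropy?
A

For binary distributions, entropy is maximized at p=0.5 and decreases as p moves toward 0 or 1.

H(A) = H(0.83) = 0.6577 bits
H(B) = H(0.12) = 0.5294 bits

Distribution A (p=0.83) is closer to uniform (p=0.5), so it has higher entropy.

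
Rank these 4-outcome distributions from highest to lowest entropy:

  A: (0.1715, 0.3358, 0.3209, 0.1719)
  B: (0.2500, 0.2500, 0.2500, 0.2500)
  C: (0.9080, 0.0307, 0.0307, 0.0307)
B > A > C

Key insight: Entropy is maximized by uniform distributions and minimized by concentrated distributions.

- Uniform distributions have maximum entropy log₂(4) = 2.0000 bits
- The more "peaked" or concentrated a distribution, the lower its entropy

Entropies:
  H(A) = 1.9277 bits
  H(B) = 2.0000 bits
  H(C) = 0.5889 bits

Ranking: B > A > C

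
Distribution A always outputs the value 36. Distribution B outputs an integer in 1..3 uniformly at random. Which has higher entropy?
B

A is deterministic, so H(A) = 0. B is uniform over 3 outcomes, so H(B) = log₂(3) = 1.585 bits. Any distribution with genuine randomness has higher entropy than a deterministic one.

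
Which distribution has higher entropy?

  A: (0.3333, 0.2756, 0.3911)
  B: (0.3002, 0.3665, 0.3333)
B

Both distributions are close to uniform, making this a harder comparison.

H(A) = 1.5704 bits
H(B) = 1.5802 bits

The distribution closer to uniform has higher entropy.
Answer: B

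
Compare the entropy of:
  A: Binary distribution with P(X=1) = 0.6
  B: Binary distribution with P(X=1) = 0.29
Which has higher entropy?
A

For binary distributions, entropy is maximized at p=0.5 and decreases as p moves toward 0 or 1.

H(A) = H(0.6) = 0.9710 bits
H(B) = H(0.29) = 0.8687 bits

Distribution A (p=0.6) is closer to uniform (p=0.5), so it has higher entropy.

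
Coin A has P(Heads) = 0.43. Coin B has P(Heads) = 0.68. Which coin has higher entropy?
A

For binary distributions, entropy is maximized at p=0.5 and decreases as p moves toward 0 or 1.

H(A) = H(0.43) = 0.9858 bits
H(B) = H(0.68) = 0.9044 bits

Distribution A (p=0.43) is closer to uniform (p=0.5), so it has higher entropy.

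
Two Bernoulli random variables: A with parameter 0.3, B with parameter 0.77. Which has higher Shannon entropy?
A

For binary distributions, entropy is maximized at p=0.5 and decreases as p moves toward 0 or 1.

H(A) = H(0.3) = 0.8813 bits
H(B) = H(0.77) = 0.7780 bits

Distribution A (p=0.3) is closer to uniform (p=0.5), so it has higher entropy.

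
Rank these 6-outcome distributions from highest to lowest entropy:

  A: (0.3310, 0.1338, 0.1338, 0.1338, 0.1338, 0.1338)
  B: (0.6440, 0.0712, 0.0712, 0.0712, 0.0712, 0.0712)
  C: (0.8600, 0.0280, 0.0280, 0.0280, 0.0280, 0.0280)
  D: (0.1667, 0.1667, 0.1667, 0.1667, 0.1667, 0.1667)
D > A > B > C

Key insight: Entropy is maximized by uniform distributions and minimized by concentrated distributions.

Entropies:
  H(A) = 2.4693 bits
  H(B) = 1.7659 bits
  H(C) = 0.9093 bits
  H(D) = 2.5850 bits

Ranking: D > A > B > C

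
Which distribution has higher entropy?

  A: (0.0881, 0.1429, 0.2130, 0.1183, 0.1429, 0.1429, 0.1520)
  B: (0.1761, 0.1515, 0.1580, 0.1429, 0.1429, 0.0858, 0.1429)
B

Both distributions are close to uniform, making this a harder comparison.

H(A) = 2.7646 bits
H(B) = 2.7815 bits

The distribution closer to uniform has higher entropy.
Answer: B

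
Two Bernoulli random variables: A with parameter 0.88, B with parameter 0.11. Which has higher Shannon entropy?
A

For binary distributions, entropy is maximized at p=0.5 and decreases as p moves toward 0 or 1.

H(A) = H(0.88) = 0.5294 bits
H(B) = H(0.11) = 0.4999 bits

Distribution A (p=0.88) is closer to uniform (p=0.5), so it has higher entropy.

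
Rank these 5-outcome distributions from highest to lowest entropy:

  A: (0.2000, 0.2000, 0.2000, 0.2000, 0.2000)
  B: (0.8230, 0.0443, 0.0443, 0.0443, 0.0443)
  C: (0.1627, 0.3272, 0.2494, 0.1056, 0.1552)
A > C > B

Key insight: Entropy is maximized by uniform distributions and minimized by concentrated distributions.

- Uniform distributions have maximum entropy log₂(5) = 2.3219 bits
- The more "peaked" or concentrated a distribution, the lower its entropy

Entropies:
  H(A) = 2.3219 bits
  H(B) = 1.0275 bits
  H(C) = 2.2128 bits

Ranking: A > C > B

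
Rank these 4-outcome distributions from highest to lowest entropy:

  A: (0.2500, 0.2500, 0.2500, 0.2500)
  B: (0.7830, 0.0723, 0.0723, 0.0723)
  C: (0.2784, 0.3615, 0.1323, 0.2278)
A > C > B

Key insight: Entropy is maximized by uniform distributions and minimized by concentrated distributions.

- Uniform distributions have maximum entropy log₂(4) = 2.0000 bits
- The more "peaked" or concentrated a distribution, the lower its entropy

Entropies:
  H(A) = 2.0000 bits
  H(B) = 1.0986 bits
  H(C) = 1.9164 bits

Ranking: A > C > B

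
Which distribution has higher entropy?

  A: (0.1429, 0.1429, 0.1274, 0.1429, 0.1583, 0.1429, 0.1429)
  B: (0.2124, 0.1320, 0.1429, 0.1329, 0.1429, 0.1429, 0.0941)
A

Both distributions are close to uniform, making this a harder comparison.

H(A) = 2.8049 bits
H(B) = 2.7714 bits

The distribution closer to uniform has higher entropy.
Answer: A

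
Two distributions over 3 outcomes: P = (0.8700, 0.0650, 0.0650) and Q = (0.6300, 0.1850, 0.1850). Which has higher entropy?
Q

P is highly concentrated on one outcome (87%), making it nearly deterministic. Q spreads its mass more evenly (max 63%). The more spread-out distribution has higher entropy: H(P) ≈ 0.687 bits, H(Q) ≈ 1.321 bits.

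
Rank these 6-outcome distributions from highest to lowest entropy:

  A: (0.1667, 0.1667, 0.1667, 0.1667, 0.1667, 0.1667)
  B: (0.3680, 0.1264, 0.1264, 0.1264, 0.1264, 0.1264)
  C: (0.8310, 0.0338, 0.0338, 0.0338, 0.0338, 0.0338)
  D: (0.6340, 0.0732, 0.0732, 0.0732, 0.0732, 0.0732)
A > B > D > C

Key insight: Entropy is maximized by uniform distributions and minimized by concentrated distributions.

Entropies:
  H(A) = 2.5850 bits
  H(B) = 2.4166 bits
  H(C) = 1.0478 bits
  H(D) = 1.7974 bits

Ranking: A > B > D > C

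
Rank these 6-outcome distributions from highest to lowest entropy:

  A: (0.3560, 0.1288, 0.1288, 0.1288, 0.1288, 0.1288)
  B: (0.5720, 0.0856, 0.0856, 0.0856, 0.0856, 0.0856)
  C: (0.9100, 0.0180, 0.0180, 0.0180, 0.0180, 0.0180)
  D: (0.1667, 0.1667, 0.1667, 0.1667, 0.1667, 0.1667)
D > A > B > C

Key insight: Entropy is maximized by uniform distributions and minimized by concentrated distributions.

Entropies:
  H(A) = 2.4346 bits
  H(B) = 1.9788 bits
  H(C) = 0.6454 bits
  H(D) = 2.5850 bits

Ranking: D > A > B > C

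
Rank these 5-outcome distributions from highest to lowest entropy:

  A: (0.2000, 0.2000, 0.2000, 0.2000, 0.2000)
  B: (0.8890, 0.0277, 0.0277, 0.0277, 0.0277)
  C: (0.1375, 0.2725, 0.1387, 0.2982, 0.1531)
A > C > B

Key insight: Entropy is maximized by uniform distributions and minimized by concentrated distributions.

- Uniform distributions have maximum entropy log₂(5) = 2.3219 bits
- The more "peaked" or concentrated a distribution, the lower its entropy

Entropies:
  H(A) = 2.3219 bits
  H(B) = 0.7249 bits
  H(C) = 2.2351 bits

Ranking: A > C > B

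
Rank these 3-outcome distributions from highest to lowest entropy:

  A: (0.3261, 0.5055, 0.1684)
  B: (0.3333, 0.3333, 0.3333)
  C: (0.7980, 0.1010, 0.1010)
B > A > C

Key insight: Entropy is maximized by uniform distributions and minimized by concentrated distributions.

- Uniform distributions have maximum entropy log₂(3) = 1.5850 bits
- The more "peaked" or concentrated a distribution, the lower its entropy

Entropies:
  H(A) = 1.4575 bits
  H(B) = 1.5850 bits
  H(C) = 0.9279 bits

Ranking: B > A > C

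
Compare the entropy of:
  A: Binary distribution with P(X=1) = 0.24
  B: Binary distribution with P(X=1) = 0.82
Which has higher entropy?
A

For binary distributions, entropy is maximized at p=0.5 and decreases as p moves toward 0 or 1.

H(A) = H(0.24) = 0.7950 bits
H(B) = H(0.82) = 0.6801 bits

Distribution A (p=0.24) is closer to uniform (p=0.5), so it has higher entropy.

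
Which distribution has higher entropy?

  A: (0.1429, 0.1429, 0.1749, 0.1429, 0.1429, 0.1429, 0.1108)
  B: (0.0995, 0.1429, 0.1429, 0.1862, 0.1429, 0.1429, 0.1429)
A

Both distributions are close to uniform, making this a harder comparison.

H(A) = 2.7969 bits
H(B) = 2.7880 bits

The distribution closer to uniform has higher entropy.
Answer: A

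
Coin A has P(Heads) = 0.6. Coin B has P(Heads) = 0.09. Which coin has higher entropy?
A

For binary distributions, entropy is maximized at p=0.5 and decreases as p moves toward 0 or 1.

H(A) = H(0.6) = 0.9710 bits
H(B) = H(0.09) = 0.4365 bits

Distribution A (p=0.6) is closer to uniform (p=0.5), so it has higher entropy.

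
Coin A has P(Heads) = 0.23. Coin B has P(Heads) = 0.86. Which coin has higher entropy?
A

For binary distributions, entropy is maximized at p=0.5 and decreases as p moves toward 0 or 1.

H(A) = H(0.23) = 0.7780 bits
H(B) = H(0.86) = 0.5842 bits

Distribution A (p=0.23) is closer to uniform (p=0.5), so it has higher entropy.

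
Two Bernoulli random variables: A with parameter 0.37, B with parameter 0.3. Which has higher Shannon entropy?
A

For binary distributions, entropy is maximized at p=0.5 and decreases as p moves toward 0 or 1.

H(A) = H(0.37) = 0.9507 bits
H(B) = H(0.3) = 0.8813 bits

Distribution A (p=0.37) is closer to uniform (p=0.5), so it has higher entropy.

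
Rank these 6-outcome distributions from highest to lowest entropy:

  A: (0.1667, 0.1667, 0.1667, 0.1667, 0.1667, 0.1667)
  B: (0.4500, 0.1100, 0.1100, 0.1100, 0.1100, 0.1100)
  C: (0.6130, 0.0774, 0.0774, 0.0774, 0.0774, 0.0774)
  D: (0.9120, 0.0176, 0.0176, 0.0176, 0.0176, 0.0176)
A > B > C > D

Key insight: Entropy is maximized by uniform distributions and minimized by concentrated distributions.

Entropies:
  H(A) = 2.5850 bits
  H(B) = 2.2698 bits
  H(C) = 1.8614 bits
  H(D) = 0.6341 bits

Ranking: A > B > C > D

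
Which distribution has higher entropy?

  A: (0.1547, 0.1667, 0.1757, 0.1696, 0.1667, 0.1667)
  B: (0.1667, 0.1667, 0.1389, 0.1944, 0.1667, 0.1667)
A

Both distributions are close to uniform, making this a harder comparison.

H(A) = 2.5839 bits
H(B) = 2.5783 bits

The distribution closer to uniform has higher entropy.
Answer: A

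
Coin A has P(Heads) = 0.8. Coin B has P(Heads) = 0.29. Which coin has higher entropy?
B

For binary distributions, entropy is maximized at p=0.5 and decreases as p moves toward 0 or 1.

H(A) = H(0.8) = 0.7219 bits
H(B) = H(0.29) = 0.8687 bits

Distribution B (p=0.29) is closer to uniform (p=0.5), so it has higher entropy.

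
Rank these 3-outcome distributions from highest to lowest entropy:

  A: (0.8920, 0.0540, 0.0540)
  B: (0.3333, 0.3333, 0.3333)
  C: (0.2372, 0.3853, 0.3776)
B > C > A

Key insight: Entropy is maximized by uniform distributions and minimized by concentrated distributions.

- Uniform distributions have maximum entropy log₂(3) = 1.5850 bits
- The more "peaked" or concentrated a distribution, the lower its entropy

Entropies:
  H(A) = 0.6019 bits
  H(B) = 1.5850 bits
  H(C) = 1.5531 bits

Ranking: B > C > A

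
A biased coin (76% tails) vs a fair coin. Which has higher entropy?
Fair coin

The fair coin is uniform (p=0.5), maximizing binary entropy at 1 bit. The biased coin has H(0.76) ≈ 0.795 bits — its outcome is more predictable, so its entropy is lower.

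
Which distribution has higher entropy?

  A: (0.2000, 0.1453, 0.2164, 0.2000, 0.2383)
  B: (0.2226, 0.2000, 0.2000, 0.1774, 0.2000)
B

Both distributions are close to uniform, making this a harder comparison.

H(A) = 2.3041 bits
H(B) = 2.3182 bits

The distribution closer to uniform has higher entropy.
Answer: B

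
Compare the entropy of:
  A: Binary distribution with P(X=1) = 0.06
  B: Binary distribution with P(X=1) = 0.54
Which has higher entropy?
B

For binary distributions, entropy is maximized at p=0.5 and decreases as p moves toward 0 or 1.

H(A) = H(0.06) = 0.3274 bits
H(B) = H(0.54) = 0.9954 bits

Distribution B (p=0.54) is closer to uniform (p=0.5), so it has higher entropy.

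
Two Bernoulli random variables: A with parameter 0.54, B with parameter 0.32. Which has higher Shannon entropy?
A

For binary distributions, entropy is maximized at p=0.5 and decreases as p moves toward 0 or 1.

H(A) = H(0.54) = 0.9954 bits
H(B) = H(0.32) = 0.9044 bits

Distribution A (p=0.54) is closer to uniform (p=0.5), so it has higher entropy.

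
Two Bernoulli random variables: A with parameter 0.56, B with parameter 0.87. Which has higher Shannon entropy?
A

For binary distributions, entropy is maximized at p=0.5 and decreases as p moves toward 0 or 1.

H(A) = H(0.56) = 0.9896 bits
H(B) = H(0.87) = 0.5574 bits

Distribution A (p=0.56) is closer to uniform (p=0.5), so it has higher entropy.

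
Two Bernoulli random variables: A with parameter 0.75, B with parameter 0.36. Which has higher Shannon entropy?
B

For binary distributions, entropy is maximized at p=0.5 and decreases as p moves toward 0 or 1.

H(A) = H(0.75) = 0.8113 bits
H(B) = H(0.36) = 0.9427 bits

Distribution B (p=0.36) is closer to uniform (p=0.5), so it has higher entropy.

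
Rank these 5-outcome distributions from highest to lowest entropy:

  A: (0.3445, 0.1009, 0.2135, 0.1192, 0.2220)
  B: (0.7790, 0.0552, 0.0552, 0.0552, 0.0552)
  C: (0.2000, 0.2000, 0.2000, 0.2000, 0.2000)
C > A > B

Key insight: Entropy is maximized by uniform distributions and minimized by concentrated distributions.

- Uniform distributions have maximum entropy log₂(5) = 2.3219 bits
- The more "peaked" or concentrated a distribution, the lower its entropy

Entropies:
  H(A) = 2.1868 bits
  H(B) = 1.2040 bits
  H(C) = 2.3219 bits

Ranking: C > A > B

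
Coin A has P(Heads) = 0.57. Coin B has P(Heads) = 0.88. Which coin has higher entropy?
A

For binary distributions, entropy is maximized at p=0.5 and decreases as p moves toward 0 or 1.

H(A) = H(0.57) = 0.9858 bits
H(B) = H(0.88) = 0.5294 bits

Distribution A (p=0.57) is closer to uniform (p=0.5), so it has higher entropy.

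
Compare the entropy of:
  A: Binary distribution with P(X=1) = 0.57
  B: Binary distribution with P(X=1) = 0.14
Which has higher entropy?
A

For binary distributions, entropy is maximized at p=0.5 and decreases as p moves toward 0 or 1.

H(A) = H(0.57) = 0.9858 bits
H(B) = H(0.14) = 0.5842 bits

Distribution A (p=0.57) is closer to uniform (p=0.5), so it has higher entropy.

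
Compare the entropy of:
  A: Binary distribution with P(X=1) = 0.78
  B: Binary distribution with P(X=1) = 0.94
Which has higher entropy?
A

For binary distributions, entropy is maximized at p=0.5 and decreases as p moves toward 0 or 1.

H(A) = H(0.78) = 0.7602 bits
H(B) = H(0.94) = 0.3274 bits

Distribution A (p=0.78) is closer to uniform (p=0.5), so it has higher entropy.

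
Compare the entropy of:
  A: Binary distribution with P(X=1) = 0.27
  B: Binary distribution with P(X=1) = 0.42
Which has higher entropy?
B

For binary distributions, entropy is maximized at p=0.5 and decreases as p moves toward 0 or 1.

H(A) = H(0.27) = 0.8415 bits
H(B) = H(0.42) = 0.9815 bits

Distribution B (p=0.42) is closer to uniform (p=0.5), so it has higher entropy.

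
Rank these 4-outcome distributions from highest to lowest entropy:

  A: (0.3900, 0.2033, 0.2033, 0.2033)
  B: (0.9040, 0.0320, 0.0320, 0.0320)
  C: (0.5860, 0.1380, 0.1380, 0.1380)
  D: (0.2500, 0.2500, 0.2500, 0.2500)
D > A > C > B

Key insight: Entropy is maximized by uniform distributions and minimized by concentrated distributions.

Entropies:
  H(A) = 1.9316 bits
  H(B) = 0.6083 bits
  H(C) = 1.6347 bits
  H(D) = 2.0000 bits

Ranking: D > A > C > B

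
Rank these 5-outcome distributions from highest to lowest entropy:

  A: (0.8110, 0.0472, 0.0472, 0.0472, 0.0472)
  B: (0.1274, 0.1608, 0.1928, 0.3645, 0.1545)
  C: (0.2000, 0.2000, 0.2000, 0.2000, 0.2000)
C > B > A

Key insight: Entropy is maximized by uniform distributions and minimized by concentrated distributions.

- Uniform distributions have maximum entropy log₂(5) = 2.3219 bits
- The more "peaked" or concentrated a distribution, the lower its entropy

Entropies:
  H(A) = 1.0774 bits
  H(B) = 2.2075 bits
  H(C) = 2.3219 bits

Ranking: C > B > A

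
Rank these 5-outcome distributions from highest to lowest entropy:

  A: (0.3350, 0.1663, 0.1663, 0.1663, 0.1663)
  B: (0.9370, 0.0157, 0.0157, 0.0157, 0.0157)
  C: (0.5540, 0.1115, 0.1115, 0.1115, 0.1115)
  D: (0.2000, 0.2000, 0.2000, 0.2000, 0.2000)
D > A > C > B

Key insight: Entropy is maximized by uniform distributions and minimized by concentrated distributions.

Entropies:
  H(A) = 2.2500 bits
  H(B) = 0.4652 bits
  H(C) = 1.8836 bits
  H(D) = 2.3219 bits

Ranking: D > A > C > B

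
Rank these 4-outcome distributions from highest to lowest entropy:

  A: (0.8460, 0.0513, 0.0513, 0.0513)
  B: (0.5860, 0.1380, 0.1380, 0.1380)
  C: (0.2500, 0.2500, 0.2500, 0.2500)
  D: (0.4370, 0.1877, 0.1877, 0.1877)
C > D > B > A

Key insight: Entropy is maximized by uniform distributions and minimized by concentrated distributions.

Entropies:
  H(A) = 0.8638 bits
  H(B) = 1.6347 bits
  H(C) = 2.0000 bits
  H(D) = 1.8809 bits

Ranking: C > D > B > A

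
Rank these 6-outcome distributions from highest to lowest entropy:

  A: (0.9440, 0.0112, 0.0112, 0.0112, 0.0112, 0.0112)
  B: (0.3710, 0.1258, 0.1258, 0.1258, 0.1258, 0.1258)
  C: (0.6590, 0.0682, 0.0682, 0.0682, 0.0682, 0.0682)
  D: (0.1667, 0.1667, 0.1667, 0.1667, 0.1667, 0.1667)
D > B > C > A

Key insight: Entropy is maximized by uniform distributions and minimized by concentrated distributions.

Entropies:
  H(A) = 0.4414 bits
  H(B) = 2.4119 bits
  H(C) = 1.7175 bits
  H(D) = 2.5850 bits

Ranking: D > B > C > A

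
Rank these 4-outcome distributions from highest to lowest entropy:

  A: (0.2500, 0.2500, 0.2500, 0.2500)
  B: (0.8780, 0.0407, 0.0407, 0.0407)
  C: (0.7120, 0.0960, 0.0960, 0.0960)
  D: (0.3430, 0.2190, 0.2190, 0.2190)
A > D > C > B

Key insight: Entropy is maximized by uniform distributions and minimized by concentrated distributions.

Entropies:
  H(A) = 2.0000 bits
  H(B) = 0.7284 bits
  H(C) = 1.3226 bits
  H(D) = 1.9690 bits

Ranking: A > D > C > B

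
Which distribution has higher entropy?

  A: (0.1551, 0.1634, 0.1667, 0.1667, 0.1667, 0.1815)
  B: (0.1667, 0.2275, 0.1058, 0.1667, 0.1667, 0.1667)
A

Both distributions are close to uniform, making this a harder comparison.

H(A) = 2.5834 bits
H(B) = 2.5522 bits

The distribution closer to uniform has higher entropy.
Answer: A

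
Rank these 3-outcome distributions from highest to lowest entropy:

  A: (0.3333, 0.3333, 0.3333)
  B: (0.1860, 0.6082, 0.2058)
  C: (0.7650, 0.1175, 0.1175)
A > B > C

Key insight: Entropy is maximized by uniform distributions and minimized by concentrated distributions.

- Uniform distributions have maximum entropy log₂(3) = 1.5850 bits
- The more "peaked" or concentrated a distribution, the lower its entropy

Entropies:
  H(A) = 1.5850 bits
  H(B) = 1.3570 bits
  H(C) = 1.0216 bits

Ranking: A > B > C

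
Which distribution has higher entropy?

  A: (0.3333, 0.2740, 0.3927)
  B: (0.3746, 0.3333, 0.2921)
B

Both distributions are close to uniform, making this a harder comparison.

H(A) = 1.5696 bits
H(B) = 1.5776 bits

The distribution closer to uniform has higher entropy.
Answer: B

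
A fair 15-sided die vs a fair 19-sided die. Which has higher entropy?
19-sided die

Both are uniform distributions; for uniform over n outcomes, H = log₂(n). H(15-sided) = log₂(15) = 3.907 bits and H(19-sided) = log₂(19) = 4.248 bits. More outcomes in a uniform distribution means higher entropy.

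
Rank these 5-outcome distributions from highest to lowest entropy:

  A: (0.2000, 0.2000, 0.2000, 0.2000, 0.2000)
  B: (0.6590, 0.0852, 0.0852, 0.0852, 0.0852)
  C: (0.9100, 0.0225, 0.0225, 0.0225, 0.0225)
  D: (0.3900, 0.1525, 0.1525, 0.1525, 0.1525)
A > D > B > C

Key insight: Entropy is maximized by uniform distributions and minimized by concentrated distributions.

Entropies:
  H(A) = 2.3219 bits
  H(B) = 1.6078 bits
  H(C) = 0.6165 bits
  H(D) = 2.1848 bits

Ranking: A > D > B > C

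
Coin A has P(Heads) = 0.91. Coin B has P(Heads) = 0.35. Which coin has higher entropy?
B

For binary distributions, entropy is maximized at p=0.5 and decreases as p moves toward 0 or 1.

H(A) = H(0.91) = 0.4365 bits
H(B) = H(0.35) = 0.9341 bits

Distribution B (p=0.35) is closer to uniform (p=0.5), so it has higher entropy.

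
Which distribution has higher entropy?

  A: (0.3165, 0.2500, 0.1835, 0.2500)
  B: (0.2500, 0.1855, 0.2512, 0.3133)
B

Both distributions are close to uniform, making this a harder comparison.

H(A) = 1.9742 bits
H(B) = 1.9761 bits

The distribution closer to uniform has higher entropy.
Answer: B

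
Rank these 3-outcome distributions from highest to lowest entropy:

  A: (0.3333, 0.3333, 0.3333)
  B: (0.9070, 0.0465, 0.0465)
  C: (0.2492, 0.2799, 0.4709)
A > C > B

Key insight: Entropy is maximized by uniform distributions and minimized by concentrated distributions.

- Uniform distributions have maximum entropy log₂(3) = 1.5850 bits
- The more "peaked" or concentrated a distribution, the lower its entropy

Entropies:
  H(A) = 1.5850 bits
  H(B) = 0.5394 bits
  H(C) = 1.5254 bits

Ranking: A > C > B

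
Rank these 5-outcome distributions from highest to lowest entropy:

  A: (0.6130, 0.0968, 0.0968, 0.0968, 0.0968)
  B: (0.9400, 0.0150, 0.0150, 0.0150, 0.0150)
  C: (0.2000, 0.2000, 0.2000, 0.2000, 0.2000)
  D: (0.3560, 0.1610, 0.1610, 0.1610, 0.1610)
C > D > A > B

Key insight: Entropy is maximized by uniform distributions and minimized by concentrated distributions.

Entropies:
  H(A) = 1.7368 bits
  H(B) = 0.4474 bits
  H(C) = 2.3219 bits
  H(D) = 2.2273 bits

Ranking: C > D > A > B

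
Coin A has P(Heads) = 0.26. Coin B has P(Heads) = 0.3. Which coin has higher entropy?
B

For binary distributions, entropy is maximized at p=0.5 and decreases as p moves toward 0 or 1.

H(A) = H(0.26) = 0.8267 bits
H(B) = H(0.3) = 0.8813 bits

Distribution B (p=0.3) is closer to uniform (p=0.5), so it has higher entropy.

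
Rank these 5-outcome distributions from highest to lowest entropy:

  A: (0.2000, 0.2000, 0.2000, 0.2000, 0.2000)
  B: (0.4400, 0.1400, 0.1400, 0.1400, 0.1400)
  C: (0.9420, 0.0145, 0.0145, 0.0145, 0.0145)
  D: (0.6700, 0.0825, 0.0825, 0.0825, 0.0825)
A > B > D > C

Key insight: Entropy is maximized by uniform distributions and minimized by concentrated distributions.

Entropies:
  H(A) = 2.3219 bits
  H(B) = 2.1096 bits
  H(C) = 0.4355 bits
  H(D) = 1.5749 bits

Ranking: A > B > D > C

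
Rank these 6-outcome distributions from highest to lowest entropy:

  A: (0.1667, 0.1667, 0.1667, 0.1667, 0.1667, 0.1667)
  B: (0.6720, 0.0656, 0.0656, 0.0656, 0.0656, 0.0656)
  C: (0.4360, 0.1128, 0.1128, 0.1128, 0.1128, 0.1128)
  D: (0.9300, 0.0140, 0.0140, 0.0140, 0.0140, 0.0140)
A > C > B > D

Key insight: Entropy is maximized by uniform distributions and minimized by concentrated distributions.

Entropies:
  H(A) = 2.5850 bits
  H(B) = 1.6745 bits
  H(C) = 2.2977 bits
  H(D) = 0.5285 bits

Ranking: A > C > B > D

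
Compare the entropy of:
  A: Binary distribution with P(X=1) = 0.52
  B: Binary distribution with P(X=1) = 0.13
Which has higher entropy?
A

For binary distributions, entropy is maximized at p=0.5 and decreases as p moves toward 0 or 1.

H(A) = H(0.52) = 0.9988 bits
H(B) = H(0.13) = 0.5574 bits

Distribution A (p=0.52) is closer to uniform (p=0.5), so it has higher entropy.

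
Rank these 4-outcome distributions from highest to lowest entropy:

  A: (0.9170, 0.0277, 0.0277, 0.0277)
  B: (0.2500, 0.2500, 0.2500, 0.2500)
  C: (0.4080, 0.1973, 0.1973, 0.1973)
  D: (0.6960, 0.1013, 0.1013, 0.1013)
B > C > D > A

Key insight: Entropy is maximized by uniform distributions and minimized by concentrated distributions.

Entropies:
  H(A) = 0.5442 bits
  H(B) = 2.0000 bits
  H(C) = 1.9137 bits
  H(D) = 1.3680 bits

Ranking: B > C > D > A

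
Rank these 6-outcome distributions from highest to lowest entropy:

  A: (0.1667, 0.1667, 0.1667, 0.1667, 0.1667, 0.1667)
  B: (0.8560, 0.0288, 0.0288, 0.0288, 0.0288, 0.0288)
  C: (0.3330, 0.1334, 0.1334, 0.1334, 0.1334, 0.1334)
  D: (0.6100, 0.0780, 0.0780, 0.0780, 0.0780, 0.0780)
A > C > D > B

Key insight: Entropy is maximized by uniform distributions and minimized by concentrated distributions.

Entropies:
  H(A) = 2.5850 bits
  H(B) = 0.9290 bits
  H(C) = 2.4667 bits
  H(D) = 1.8704 bits

Ranking: A > C > D > B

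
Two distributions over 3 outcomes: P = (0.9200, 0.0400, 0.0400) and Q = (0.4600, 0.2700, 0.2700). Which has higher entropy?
Q

P is highly concentrated on one outcome (92%), making it nearly deterministic. Q spreads its mass more evenly (max 46%). The more spread-out distribution has higher entropy: H(P) ≈ 0.482 bits, H(Q) ≈ 1.535 bits.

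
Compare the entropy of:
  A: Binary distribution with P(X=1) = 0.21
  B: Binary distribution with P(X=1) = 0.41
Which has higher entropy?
B

For binary distributions, entropy is maximized at p=0.5 and decreases as p moves toward 0 or 1.

H(A) = H(0.21) = 0.7415 bits
H(B) = H(0.41) = 0.9765 bits

Distribution B (p=0.41) is closer to uniform (p=0.5), so it has higher entropy.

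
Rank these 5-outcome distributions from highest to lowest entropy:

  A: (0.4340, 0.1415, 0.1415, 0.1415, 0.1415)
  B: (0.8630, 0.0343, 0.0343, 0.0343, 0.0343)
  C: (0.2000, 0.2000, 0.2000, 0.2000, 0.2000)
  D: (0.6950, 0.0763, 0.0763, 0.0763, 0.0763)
C > A > D > B

Key insight: Entropy is maximized by uniform distributions and minimized by concentrated distributions.

Entropies:
  H(A) = 2.1194 bits
  H(B) = 0.8503 bits
  H(C) = 2.3219 bits
  H(D) = 1.4973 bits

Ranking: C > A > D > B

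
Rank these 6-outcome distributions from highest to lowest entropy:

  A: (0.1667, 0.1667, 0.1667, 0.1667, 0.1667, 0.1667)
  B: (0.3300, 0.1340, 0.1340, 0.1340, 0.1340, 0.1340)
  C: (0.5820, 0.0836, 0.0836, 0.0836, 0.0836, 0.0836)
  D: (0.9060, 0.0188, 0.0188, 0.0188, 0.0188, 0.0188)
A > B > C > D

Key insight: Entropy is maximized by uniform distributions and minimized by concentrated distributions.

Entropies:
  H(A) = 2.5850 bits
  H(B) = 2.4706 bits
  H(C) = 1.9511 bits
  H(D) = 0.6679 bits

Ranking: A > B > C > D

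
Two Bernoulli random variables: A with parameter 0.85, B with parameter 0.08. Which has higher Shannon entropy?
A

For binary distributions, entropy is maximized at p=0.5 and decreases as p moves toward 0 or 1.

H(A) = H(0.85) = 0.6098 bits
H(B) = H(0.08) = 0.4022 bits

Distribution A (p=0.85) is closer to uniform (p=0.5), so it has higher entropy.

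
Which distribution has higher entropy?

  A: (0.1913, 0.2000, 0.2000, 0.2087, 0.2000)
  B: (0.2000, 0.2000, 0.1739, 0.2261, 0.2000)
A

Both distributions are close to uniform, making this a harder comparison.

H(A) = 2.3214 bits
H(B) = 2.3170 bits

The distribution closer to uniform has higher entropy.
Answer: A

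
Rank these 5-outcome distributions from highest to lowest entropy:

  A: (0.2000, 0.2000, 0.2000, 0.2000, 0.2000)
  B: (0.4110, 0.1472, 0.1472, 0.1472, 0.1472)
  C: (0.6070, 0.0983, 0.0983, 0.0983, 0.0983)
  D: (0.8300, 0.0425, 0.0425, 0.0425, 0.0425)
A > B > C > D

Key insight: Entropy is maximized by uniform distributions and minimized by concentrated distributions.

Entropies:
  H(A) = 2.3219 bits
  H(B) = 2.1550 bits
  H(C) = 1.7527 bits
  H(D) = 0.9977 bits

Ranking: A > B > C > D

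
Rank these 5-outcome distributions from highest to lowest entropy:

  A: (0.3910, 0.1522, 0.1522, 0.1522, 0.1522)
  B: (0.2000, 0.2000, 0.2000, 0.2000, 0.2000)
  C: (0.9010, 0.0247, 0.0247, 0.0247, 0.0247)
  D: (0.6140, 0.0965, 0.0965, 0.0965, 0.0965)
B > A > D > C

Key insight: Entropy is maximized by uniform distributions and minimized by concentrated distributions.

Entropies:
  H(A) = 2.1834 bits
  H(B) = 2.3219 bits
  H(C) = 0.6638 bits
  H(D) = 1.7342 bits

Ranking: B > A > D > C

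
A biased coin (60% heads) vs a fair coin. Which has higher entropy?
Fair coin

The fair coin is uniform (p=0.5), maximizing binary entropy at 1 bit. The biased coin has H(0.60) ≈ 0.971 bits — its outcome is more predictable, so its entropy is lower.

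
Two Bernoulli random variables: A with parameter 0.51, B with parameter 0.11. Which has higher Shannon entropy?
A

For binary distributions, entropy is maximized at p=0.5 and decreases as p moves toward 0 or 1.

H(A) = H(0.51) = 0.9997 bits
H(B) = H(0.11) = 0.4999 bits

Distribution A (p=0.51) is closer to uniform (p=0.5), so it has higher entropy.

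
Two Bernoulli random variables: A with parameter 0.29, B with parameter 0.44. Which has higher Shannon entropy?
B

For binary distributions, entropy is maximized at p=0.5 and decreases as p moves toward 0 or 1.

H(A) = H(0.29) = 0.8687 bits
H(B) = H(0.44) = 0.9896 bits

Distribution B (p=0.44) is closer to uniform (p=0.5), so it has higher entropy.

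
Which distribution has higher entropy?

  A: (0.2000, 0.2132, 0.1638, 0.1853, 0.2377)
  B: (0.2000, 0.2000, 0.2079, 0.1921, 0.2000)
B

Both distributions are close to uniform, making this a harder comparison.

H(A) = 2.3107 bits
H(B) = 2.3215 bits

The distribution closer to uniform has higher entropy.
Answer: B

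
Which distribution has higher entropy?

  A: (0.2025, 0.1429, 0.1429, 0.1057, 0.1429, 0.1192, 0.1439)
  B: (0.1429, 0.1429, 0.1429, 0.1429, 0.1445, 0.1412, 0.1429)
B

Both distributions are close to uniform, making this a harder comparison.

H(A) = 2.7808 bits
H(B) = 2.8073 bits

The distribution closer to uniform has higher entropy.
Answer: B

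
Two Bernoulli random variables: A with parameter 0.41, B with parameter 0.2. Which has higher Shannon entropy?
A

For binary distributions, entropy is maximized at p=0.5 and decreases as p moves toward 0 or 1.

H(A) = H(0.41) = 0.9765 bits
H(B) = H(0.2) = 0.7219 bits

Distribution A (p=0.41) is closer to uniform (p=0.5), so it has higher entropy.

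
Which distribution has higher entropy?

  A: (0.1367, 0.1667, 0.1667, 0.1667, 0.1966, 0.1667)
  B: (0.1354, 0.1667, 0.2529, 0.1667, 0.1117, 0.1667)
A

Both distributions are close to uniform, making this a harder comparison.

H(A) = 2.5772 bits
H(B) = 2.5379 bits

The distribution closer to uniform has higher entropy.
Answer: A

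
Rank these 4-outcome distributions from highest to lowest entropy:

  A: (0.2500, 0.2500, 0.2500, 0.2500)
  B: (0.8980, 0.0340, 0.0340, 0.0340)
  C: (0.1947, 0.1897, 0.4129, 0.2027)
A > C > B

Key insight: Entropy is maximized by uniform distributions and minimized by concentrated distributions.

- Uniform distributions have maximum entropy log₂(4) = 2.0000 bits
- The more "peaked" or concentrated a distribution, the lower its entropy

Entropies:
  H(A) = 2.0000 bits
  H(B) = 0.6370 bits
  H(C) = 1.9083 bits

Ranking: A > C > B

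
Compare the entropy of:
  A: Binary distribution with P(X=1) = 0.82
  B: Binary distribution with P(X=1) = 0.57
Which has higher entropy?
B

For binary distributions, entropy is maximized at p=0.5 and decreases as p moves toward 0 or 1.

H(A) = H(0.82) = 0.6801 bits
H(B) = H(0.57) = 0.9858 bits

Distribution B (p=0.57) is closer to uniform (p=0.5), so it has higher entropy.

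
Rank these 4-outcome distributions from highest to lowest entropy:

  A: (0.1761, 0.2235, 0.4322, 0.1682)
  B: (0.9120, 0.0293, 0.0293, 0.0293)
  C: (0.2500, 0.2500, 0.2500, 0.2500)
C > A > B

Key insight: Entropy is maximized by uniform distributions and minimized by concentrated distributions.

- Uniform distributions have maximum entropy log₂(4) = 2.0000 bits
- The more "peaked" or concentrated a distribution, the lower its entropy

Entropies:
  H(A) = 1.8800 bits
  H(B) = 0.5692 bits
  H(C) = 2.0000 bits

Ranking: C > A > B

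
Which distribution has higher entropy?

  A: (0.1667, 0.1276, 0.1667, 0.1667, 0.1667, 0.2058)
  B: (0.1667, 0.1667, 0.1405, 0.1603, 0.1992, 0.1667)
B

Both distributions are close to uniform, making this a harder comparison.

H(A) = 2.5716 bits
H(B) = 2.5773 bits

The distribution closer to uniform has higher entropy.
Answer: B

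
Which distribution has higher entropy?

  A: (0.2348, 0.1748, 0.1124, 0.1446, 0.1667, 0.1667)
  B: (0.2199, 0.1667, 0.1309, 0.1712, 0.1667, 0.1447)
B

Both distributions are close to uniform, making this a harder comparison.

H(A) = 2.5503 bits
H(B) = 2.5656 bits

The distribution closer to uniform has higher entropy.
Answer: B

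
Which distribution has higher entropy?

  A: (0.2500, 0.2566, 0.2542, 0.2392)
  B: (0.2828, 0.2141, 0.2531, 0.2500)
A

Both distributions are close to uniform, making this a harder comparison.

H(A) = 1.9995 bits
H(B) = 1.9931 bits

The distribution closer to uniform has higher entropy.
Answer: A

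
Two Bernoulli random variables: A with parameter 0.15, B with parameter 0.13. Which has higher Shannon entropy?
A

For binary distributions, entropy is maximized at p=0.5 and decreases as p moves toward 0 or 1.

H(A) = H(0.15) = 0.6098 bits
H(B) = H(0.13) = 0.5574 bits

Distribution A (p=0.15) is closer to uniform (p=0.5), so it has higher entropy.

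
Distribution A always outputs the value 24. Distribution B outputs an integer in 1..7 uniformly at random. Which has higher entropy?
B

A is deterministic, so H(A) = 0. B is uniform over 7 outcomes, so H(B) = log₂(7) = 2.807 bits. Any distribution with genuine randomness has higher entropy than a deterministic one.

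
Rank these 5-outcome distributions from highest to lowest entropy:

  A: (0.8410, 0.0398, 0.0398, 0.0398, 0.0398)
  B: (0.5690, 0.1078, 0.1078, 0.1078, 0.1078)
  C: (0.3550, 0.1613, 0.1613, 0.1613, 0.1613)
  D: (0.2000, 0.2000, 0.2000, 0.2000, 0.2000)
D > C > B > A

Key insight: Entropy is maximized by uniform distributions and minimized by concentrated distributions.

Entropies:
  H(A) = 0.9499 bits
  H(B) = 1.8482 bits
  H(C) = 2.2285 bits
  H(D) = 2.3219 bits

Ranking: D > C > B > A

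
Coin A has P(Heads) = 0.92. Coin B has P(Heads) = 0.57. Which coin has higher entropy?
B

For binary distributions, entropy is maximized at p=0.5 and decreases as p moves toward 0 or 1.

H(A) = H(0.92) = 0.4022 bits
H(B) = H(0.57) = 0.9858 bits

Distribution B (p=0.57) is closer to uniform (p=0.5), so it has higher entropy.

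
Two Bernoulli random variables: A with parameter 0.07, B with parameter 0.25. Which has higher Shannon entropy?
B

For binary distributions, entropy is maximized at p=0.5 and decreases as p moves toward 0 or 1.

H(A) = H(0.07) = 0.3659 bits
H(B) = H(0.25) = 0.8113 bits

Distribution B (p=0.25) is closer to uniform (p=0.5), so it has higher entropy.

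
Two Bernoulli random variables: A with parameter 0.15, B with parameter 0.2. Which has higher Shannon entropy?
B

For binary distributions, entropy is maximized at p=0.5 and decreases as p moves toward 0 or 1.

H(A) = H(0.15) = 0.6098 bits
H(B) = H(0.2) = 0.7219 bits

Distribution B (p=0.2) is closer to uniform (p=0.5), so it has higher entropy.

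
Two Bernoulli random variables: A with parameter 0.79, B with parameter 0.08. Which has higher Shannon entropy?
A

For binary distributions, entropy is maximized at p=0.5 and decreases as p moves toward 0 or 1.

H(A) = H(0.79) = 0.7415 bits
H(B) = H(0.08) = 0.4022 bits

Distribution A (p=0.79) is closer to uniform (p=0.5), so it has higher entropy.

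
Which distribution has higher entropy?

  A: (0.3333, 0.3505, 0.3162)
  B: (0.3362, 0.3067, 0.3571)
A

Both distributions are close to uniform, making this a harder comparison.

H(A) = 1.5837 bits
H(B) = 1.5822 bits

The distribution closer to uniform has higher entropy.
Answer: A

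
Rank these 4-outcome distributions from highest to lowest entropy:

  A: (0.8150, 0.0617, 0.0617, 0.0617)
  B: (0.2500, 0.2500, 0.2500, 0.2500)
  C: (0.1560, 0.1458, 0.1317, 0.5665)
B > C > A

Key insight: Entropy is maximized by uniform distributions and minimized by concentrated distributions.

- Uniform distributions have maximum entropy log₂(4) = 2.0000 bits
- The more "peaked" or concentrated a distribution, the lower its entropy

Entropies:
  H(A) = 0.9841 bits
  H(B) = 2.0000 bits
  H(C) = 1.6729 bits

Ranking: B > C > A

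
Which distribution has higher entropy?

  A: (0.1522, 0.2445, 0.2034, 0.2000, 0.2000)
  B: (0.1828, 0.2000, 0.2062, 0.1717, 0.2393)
B

Both distributions are close to uniform, making this a harder comparison.

H(A) = 2.3062 bits
H(B) = 2.3124 bits

The distribution closer to uniform has higher entropy.
Answer: B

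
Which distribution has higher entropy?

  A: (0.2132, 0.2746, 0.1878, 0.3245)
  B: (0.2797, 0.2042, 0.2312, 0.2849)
B

Both distributions are close to uniform, making this a harder comparison.

H(A) = 1.9673 bits
H(B) = 1.9867 bits

The distribution closer to uniform has higher entropy.
Answer: B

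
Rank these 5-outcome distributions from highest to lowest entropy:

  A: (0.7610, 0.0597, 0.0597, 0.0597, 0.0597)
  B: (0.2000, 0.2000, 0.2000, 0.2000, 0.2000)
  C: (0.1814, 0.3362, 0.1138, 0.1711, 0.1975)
B > C > A

Key insight: Entropy is maximized by uniform distributions and minimized by concentrated distributions.

- Uniform distributions have maximum entropy log₂(5) = 2.3219 bits
- The more "peaked" or concentrated a distribution, the lower its entropy

Entropies:
  H(A) = 1.2714 bits
  H(B) = 2.3219 bits
  H(C) = 2.2302 bits

Ranking: B > C > A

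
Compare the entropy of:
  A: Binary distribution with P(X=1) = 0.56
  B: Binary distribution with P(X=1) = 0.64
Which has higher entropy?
A

For binary distributions, entropy is maximized at p=0.5 and decreases as p moves toward 0 or 1.

H(A) = H(0.56) = 0.9896 bits
H(B) = H(0.64) = 0.9427 bits

Distribution A (p=0.56) is closer to uniform (p=0.5), so it has higher entropy.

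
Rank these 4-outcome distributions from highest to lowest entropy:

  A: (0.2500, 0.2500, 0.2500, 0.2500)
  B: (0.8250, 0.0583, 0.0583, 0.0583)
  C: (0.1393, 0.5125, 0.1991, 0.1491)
A > C > B

Key insight: Entropy is maximized by uniform distributions and minimized by concentrated distributions.

- Uniform distributions have maximum entropy log₂(4) = 2.0000 bits
- The more "peaked" or concentrated a distribution, the lower its entropy

Entropies:
  H(A) = 2.0000 bits
  H(B) = 0.9464 bits
  H(C) = 1.7634 bits

Ranking: A > C > B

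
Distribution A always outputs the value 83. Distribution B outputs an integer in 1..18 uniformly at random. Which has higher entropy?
B

A is deterministic, so H(A) = 0. B is uniform over 18 outcomes, so H(B) = log₂(18) = 4.170 bits. Any distribution with genuine randomness has higher entropy than a deterministic one.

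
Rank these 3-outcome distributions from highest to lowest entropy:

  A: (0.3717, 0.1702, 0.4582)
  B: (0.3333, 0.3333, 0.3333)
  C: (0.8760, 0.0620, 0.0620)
B > A > C

Key insight: Entropy is maximized by uniform distributions and minimized by concentrated distributions.

- Uniform distributions have maximum entropy log₂(3) = 1.5850 bits
- The more "peaked" or concentrated a distribution, the lower its entropy

Entropies:
  H(A) = 1.4814 bits
  H(B) = 1.5850 bits
  H(C) = 0.6648 bits

Ranking: B > A > C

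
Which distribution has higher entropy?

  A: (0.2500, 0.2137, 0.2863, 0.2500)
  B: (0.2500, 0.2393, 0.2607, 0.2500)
B

Both distributions are close to uniform, making this a harder comparison.

H(A) = 1.9924 bits
H(B) = 1.9993 bits

The distribution closer to uniform has higher entropy.
Answer: B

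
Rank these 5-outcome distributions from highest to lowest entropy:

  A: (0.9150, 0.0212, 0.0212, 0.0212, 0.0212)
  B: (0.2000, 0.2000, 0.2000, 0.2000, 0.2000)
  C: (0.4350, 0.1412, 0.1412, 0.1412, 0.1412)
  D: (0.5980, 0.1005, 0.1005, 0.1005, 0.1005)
B > C > D > A

Key insight: Entropy is maximized by uniform distributions and minimized by concentrated distributions.

Entropies:
  H(A) = 0.5896 bits
  H(B) = 2.3219 bits
  H(C) = 2.1178 bits
  H(D) = 1.7761 bits

Ranking: B > C > D > A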